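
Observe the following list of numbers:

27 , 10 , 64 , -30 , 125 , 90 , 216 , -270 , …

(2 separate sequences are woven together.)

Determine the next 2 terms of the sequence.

343, 810

Taking every 2nd term gives 2 separate tracks.
Subsequence A: 27, 64, 125, 216 — perfect cubes starting at 3³.
Subsequence B: 10, -30, 90, -270 — geometric, ×-3 each step.
Position 9 falls in subsequence A as its term 5, giving 343.
Term 10 comes from subsequence B (its 5th entry): 810.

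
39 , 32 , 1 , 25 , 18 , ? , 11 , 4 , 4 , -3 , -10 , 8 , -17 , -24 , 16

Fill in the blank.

2

The slot pattern repeats as AAB (period 3), so there are 2 interleaved tracks.
Subsequence A: 39, 32, 25, 18, 11, 4, -3, -10, -17, -24 — arithmetic, step −7.
Subsequence B: 1, ?, 4, 8, 16 — powers 2^0, 2^1, 2^2, ….
Filling subsequence B at index 2 by its rule yields 2.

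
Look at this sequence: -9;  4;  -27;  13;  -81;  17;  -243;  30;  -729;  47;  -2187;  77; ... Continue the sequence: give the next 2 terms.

Split by position mod 2 into 2 tracks.
Track A is -9, -27, -81, -243, -729, -2187, which is a geometric progression (common ratio 3).
Track B is 4, 13, 17, 30, 47, 77, which is Fibonacci-style (each term is the sum of the two before it).
Position 13 falls in track A as its term 7, giving -6561.
The 14th slot belongs to track B; its 7th term is 124.

-6561, 124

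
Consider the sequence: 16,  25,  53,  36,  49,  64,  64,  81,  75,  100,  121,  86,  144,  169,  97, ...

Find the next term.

196

Reading positions in blocks of 3 reveals the pattern AAB — 2 tracks woven together.
Track A = 16, 25, 36, 49, 64, 81, 100, 121, 144, 169: consecutive squares n² from n = 4.
Track B = 53, 64, 75, 86, 97: arithmetic with common difference +11.
Position 16 falls in track A as its term 11, giving 196.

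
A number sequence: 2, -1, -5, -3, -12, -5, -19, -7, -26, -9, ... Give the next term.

-33

The terms cycle through 2 interleaved subsequences.
Stream A: 2, -5, -12, -19, -26 — arithmetic with common difference −7.
Stream B: -1, -3, -5, -7, -9 — arithmetic with common difference −2.
Term 11 comes from stream A (its 6th entry): -33.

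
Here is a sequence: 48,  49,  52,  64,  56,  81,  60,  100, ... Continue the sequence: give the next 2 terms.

64, 121

Split by position mod 2 into 2 tracks.
Stream A = 48, 52, 56, 60: arithmetic, step +4.
Stream B = 49, 64, 81, 100: consecutive squares n² from n = 7.
Position 9 → stream A, term 5 = 64.
Position 10 falls in stream B as its term 5, giving 121.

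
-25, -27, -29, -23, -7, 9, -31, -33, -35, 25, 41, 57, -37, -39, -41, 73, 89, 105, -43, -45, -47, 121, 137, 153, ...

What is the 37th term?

Positions follow the repeating pattern AAABBB; grouping by letter gives 2 tracks.
Track A: -25, -27, -29, -31, -33, -35, -37, -39, -41, -43, -45, -47 — arithmetic with common difference −2.
Track B: -23, -7, 9, 25, 41, 57, 73, 89, 105, 121, 137, 153 — adding 16 each time.
Term 37 comes from track A (its 19th entry): -61.

-61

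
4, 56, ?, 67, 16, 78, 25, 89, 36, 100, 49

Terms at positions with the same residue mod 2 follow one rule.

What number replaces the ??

9

The terms cycle through 2 interleaved subsequences.
Subsequence A: 4, ?, 16, 25, 36, 49 (perfect squares starting at 2²).
Subsequence B: 56, 67, 78, 89, 100 (arithmetic with common difference +11).
Filling subsequence A at index 2 by its rule yields 9.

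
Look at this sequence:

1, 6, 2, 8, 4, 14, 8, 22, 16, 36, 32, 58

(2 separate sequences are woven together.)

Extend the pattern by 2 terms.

64, 94

The terms cycle through 2 interleaved subsequences.
Subsequence A = 1, 2, 4, 8, 16, 32: successive powers of 2.
Subsequence B = 6, 8, 14, 22, 36, 58: each term equals the sum of the previous two.
Term 13 comes from subsequence A (its 7th entry): 64.
The 14th slot belongs to subsequence B; its 7th term is 94.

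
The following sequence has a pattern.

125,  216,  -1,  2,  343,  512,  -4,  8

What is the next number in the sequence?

729

The slot pattern repeats as AABB (period 4), so there are 2 interleaved tracks.
Subsequence A = 125, 216, 343, 512: perfect cubes starting at 5³.
Subsequence B = -1, 2, -4, 8: a geometric progression (common ratio -2).
Term 9 comes from subsequence A (its 5th entry): 729.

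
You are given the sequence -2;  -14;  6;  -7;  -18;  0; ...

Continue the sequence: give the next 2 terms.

54, 7

Taking every 2nd term gives 2 separate tracks.
Subsequence A: -2, 6, -18 (a geometric progression (common ratio -3)).
Subsequence B: -14, -7, 0 (arithmetic with common difference +7).
The 7th slot belongs to subsequence A; its 4th term is 54.
Position 8 falls in subsequence B as its term 4, giving 7.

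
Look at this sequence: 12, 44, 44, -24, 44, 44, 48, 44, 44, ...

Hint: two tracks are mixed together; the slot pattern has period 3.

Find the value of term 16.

-384

Reading positions in blocks of 3 reveals the pattern ABB — 2 tracks woven together.
Track A is 12, -24, 48, which is multiplying by -2 each time.
Track B is 44, 44, 44, 44, 44, 44, which is always 44.
The 16th slot belongs to track A; its 6th term is -384.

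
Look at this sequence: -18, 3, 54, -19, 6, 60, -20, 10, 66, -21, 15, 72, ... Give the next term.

-22

Split by position mod 3: positions 1, 4, 7, … form one track, and each other residue class forms its own.
Stream A = -18, -19, -20, -21: subtracting 1 each time.
Stream B = 3, 6, 10, 15: triangular numbers n(n+1)/2 for n = 2, 3, ….
Stream C = 54, 60, 66, 72: arithmetic with common difference +6.
Term 13 comes from stream A (its 5th entry): -22.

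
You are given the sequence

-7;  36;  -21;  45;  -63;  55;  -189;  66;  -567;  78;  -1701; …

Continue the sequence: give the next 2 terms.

Positions 1, 3, 5, … form one subsequence and positions 2, 4, 6, … form another.
Stream A: -7, -21, -63, -189, -567, -1701. Geometric, ×3 each step.
Stream B: 36, 45, 55, 66, 78. The triangular numbers T_8, T_9, ….
Term 12 comes from stream B (its 6th entry): 91.
Term 13 comes from stream A (its 7th entry): -5103.

91, -5103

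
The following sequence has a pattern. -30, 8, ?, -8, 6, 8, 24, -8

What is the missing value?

-12

Odd-indexed and even-indexed terms follow separate rules.
Track A = -30, ?, 6, 24: arithmetic, step +18.
Track B = 8, -8, 8, -8: oscillating between 8 and -8.
The gap is track A's term 2; the rule gives -12.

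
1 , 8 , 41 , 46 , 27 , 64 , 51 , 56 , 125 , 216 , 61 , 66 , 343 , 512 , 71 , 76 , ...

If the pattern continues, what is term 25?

2197

Reading positions in blocks of 4 reveals the pattern AABB — 2 tracks woven together.
Track A: 1, 8, 27, 64, 125, 216, 343, 512. Perfect cubes starting at 1³.
Track B: 41, 46, 51, 56, 61, 66, 71, 76. Arithmetic, step +5.
Term 25 comes from track A (its 13th entry): 2197.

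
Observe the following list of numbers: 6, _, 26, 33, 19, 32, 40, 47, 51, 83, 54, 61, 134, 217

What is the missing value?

13

The slot pattern repeats as AABB (period 4), so there are 2 interleaved tracks.
Track A = 6, ?, 19, 32, 51, 83, 134, 217: each term equals the sum of the previous two.
Track B = 26, 33, 40, 47, 54, 61: arithmetic with common difference +7.
Track A's pattern makes the blank 13.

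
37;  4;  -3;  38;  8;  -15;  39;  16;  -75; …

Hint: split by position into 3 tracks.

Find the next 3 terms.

Split by position mod 3 into 3 tracks.
Track A is 37, 38, 39, which is adding 1 each time.
Track B is 4, 8, 16, which is powers 2^2, 2^3, 2^4, ….
Track C is -3, -15, -75, which is geometric with ratio 5.
The 10th slot belongs to track A; its 4th term is 40.
Position 11 falls in track B as its term 4, giving 32.
Term 12 comes from track C (its 4th entry): -375.

40, 32, -375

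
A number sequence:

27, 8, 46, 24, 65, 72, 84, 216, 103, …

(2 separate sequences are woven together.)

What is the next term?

Split by position mod 2 into 2 tracks.
Track A: 27, 46, 65, 84, 103 — linear: a_n = 8 + 19·n.
Track B: 8, 24, 72, 216 — a geometric progression (common ratio 3).
The 10th slot belongs to track B; its 5th term is 648.

648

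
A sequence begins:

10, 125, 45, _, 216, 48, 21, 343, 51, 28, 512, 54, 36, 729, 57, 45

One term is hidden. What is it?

15

Read the sequence 3 terms at a time; column i is its own pattern.
Track A: 10, ?, 21, 28, 36, 45 (triangular numbers n(n+1)/2 for n = 4, 5, …).
Track B: 125, 216, 343, 512, 729 (the cubes 5³, 6³, 7³, …).
Track C: 45, 48, 51, 54, 57 (linear: a_n = 42 + 3·n).
Filling track A at index 2 by its rule yields 15.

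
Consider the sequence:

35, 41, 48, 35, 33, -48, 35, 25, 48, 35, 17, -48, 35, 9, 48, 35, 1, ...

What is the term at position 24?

Split by position mod 3: positions 1, 4, 7, … form one track, and each other residue class forms its own.
Track A = 35, 35, 35, 35, 35, 35: the constant sequence 35.
Track B = 41, 33, 25, 17, 9, 1: subtracting 8 each time.
Track C = 48, -48, 48, -48, 48: alternating ±48.
Position 24 falls in track C as its term 8, giving -48.

-48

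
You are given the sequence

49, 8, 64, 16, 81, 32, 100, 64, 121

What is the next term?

Split by position mod 2 into 2 tracks.
Stream A: 49, 64, 81, 100, 121 (consecutive squares n² from n = 7).
Stream B: 8, 16, 32, 64 (multiplying by 2 each time).
Position 10 → stream B, term 5 = 128.

128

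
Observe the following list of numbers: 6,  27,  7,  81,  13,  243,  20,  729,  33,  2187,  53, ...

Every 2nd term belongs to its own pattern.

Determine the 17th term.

225

Positions 1, 3, 5, … form one subsequence and positions 2, 4, 6, … form another.
Subsequence A: 6, 7, 13, 20, 33, 53 (each term equals the sum of the previous two).
Subsequence B: 27, 81, 243, 729, 2187 (successive powers of 3).
The 17th slot belongs to subsequence A; its 9th term is 225.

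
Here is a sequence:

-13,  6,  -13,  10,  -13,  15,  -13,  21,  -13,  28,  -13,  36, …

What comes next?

-13

The terms cycle through 2 interleaved subsequences.
Track A = -13, -13, -13, -13, -13, -13: the constant sequence -13.
Track B = 6, 10, 15, 21, 28, 36: the triangular numbers T_3, T_4, ….
The 13th slot belongs to track A; its 7th term is -13.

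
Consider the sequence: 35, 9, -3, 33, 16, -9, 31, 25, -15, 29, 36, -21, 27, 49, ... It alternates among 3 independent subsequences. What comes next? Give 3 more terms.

-27, 25, 64

Read the sequence 3 terms at a time; column i is its own pattern.
Track A: 35, 33, 31, 29, 27. Subtracting 2 each time.
Track B: 9, 16, 25, 36, 49. Perfect squares starting at 3².
Track C: -3, -9, -15, -21. Arithmetic with common difference −6.
Position 15 falls in track C as its term 5, giving -27.
Term 16 comes from track A (its 6th entry): 25.
Term 17 comes from track B (its 6th entry): 64.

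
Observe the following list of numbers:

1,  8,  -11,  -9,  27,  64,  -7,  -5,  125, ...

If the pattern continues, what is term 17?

The slot pattern repeats as AABB (period 4), so there are 2 interleaved tracks.
Subsequence A: 1, 8, 27, 64, 125 — consecutive cubes n³ from n = 1.
Subsequence B: -11, -9, -7, -5 — adding 2 each time.
Position 17 falls in subsequence A as its term 9, giving 729.

729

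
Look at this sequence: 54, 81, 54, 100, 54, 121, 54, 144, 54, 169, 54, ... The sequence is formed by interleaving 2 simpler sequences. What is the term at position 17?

54

Taking every 2nd term gives 2 separate tracks.
Track A = 54, 54, 54, 54, 54, 54: the constant sequence 54.
Track B = 81, 100, 121, 144, 169: perfect squares starting at 9².
Term 17 comes from track A (its 9th entry): 54.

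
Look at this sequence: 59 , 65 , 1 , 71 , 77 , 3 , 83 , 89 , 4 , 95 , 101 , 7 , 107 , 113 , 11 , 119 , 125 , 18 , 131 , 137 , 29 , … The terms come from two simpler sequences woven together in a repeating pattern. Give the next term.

143

Positions follow the repeating pattern AAB; grouping by letter gives 2 tracks.
Track A = 59, 65, 71, 77, 83, 89, 95, 101, 107, 113, 119, 125, 131, 137: adding 6 each time.
Track B = 1, 3, 4, 7, 11, 18, 29: each term equals the sum of the previous two.
Term 22 comes from track A (its 15th entry): 143.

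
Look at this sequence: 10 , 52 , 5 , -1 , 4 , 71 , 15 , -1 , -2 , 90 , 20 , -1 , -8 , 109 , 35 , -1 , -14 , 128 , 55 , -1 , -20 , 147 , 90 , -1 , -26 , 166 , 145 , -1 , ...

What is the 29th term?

The terms cycle through 4 interleaved subsequences.
Subsequence A: 10, 4, -2, -8, -14, -20, -26 — arithmetic, step −6.
Subsequence B: 52, 71, 90, 109, 128, 147, 166 — adding 19 each time.
Subsequence C: 5, 15, 20, 35, 55, 90, 145 — Fibonacci-style (each term is the sum of the two before it).
Subsequence D: -1, -1, -1, -1, -1, -1, -1 — constant -1.
Position 29 falls in subsequence A as its term 8, giving -32.

-32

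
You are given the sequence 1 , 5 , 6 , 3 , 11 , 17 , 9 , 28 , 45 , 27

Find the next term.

Positions follow the repeating pattern ABB; grouping by letter gives 2 tracks.
Stream A: 1, 3, 9, 27. Successive powers of 3.
Stream B: 5, 6, 11, 17, 28, 45. Each term equals the sum of the previous two.
The 11th slot belongs to stream B; its 7th term is 73.

73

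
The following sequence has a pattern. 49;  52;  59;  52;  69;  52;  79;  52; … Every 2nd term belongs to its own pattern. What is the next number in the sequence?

Positions 1, 3, 5, … form one subsequence and positions 2, 4, 6, … form another.
Track A: 49, 59, 69, 79 — linear: a_n = 39 + 10·n.
Track B: 52, 52, 52, 52 — the constant sequence 52.
Term 9 comes from track A (its 5th entry): 89.

89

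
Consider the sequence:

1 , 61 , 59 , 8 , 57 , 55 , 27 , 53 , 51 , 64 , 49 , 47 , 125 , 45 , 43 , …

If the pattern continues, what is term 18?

The slot pattern repeats as ABB (period 3), so there are 2 interleaved tracks.
Subsequence A = 1, 8, 27, 64, 125: the cubes 1³, 2³, 3³, ….
Subsequence B = 61, 59, 57, 55, 53, 51, 49, 47, 45, 43: arithmetic with common difference −2.
The 18th slot belongs to subsequence B; its 12th term is 39.

39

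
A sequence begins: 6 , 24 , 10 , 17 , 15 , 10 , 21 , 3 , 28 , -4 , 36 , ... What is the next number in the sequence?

Odd-indexed and even-indexed terms follow separate rules.
Subsequence A: 6, 10, 15, 21, 28, 36 (triangular numbers starting at T_3).
Subsequence B: 24, 17, 10, 3, -4 (linear: a_n = 31 − 7·n).
The 12th slot belongs to subsequence B; its 6th term is -11.

-11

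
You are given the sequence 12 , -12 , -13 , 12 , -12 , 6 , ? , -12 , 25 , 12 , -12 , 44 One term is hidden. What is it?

The slot pattern repeats as AAB (period 3), so there are 2 interleaved tracks.
Stream A: 12, -12, 12, -12, ?, -12, 12, -12 (oscillating between 12 and -12).
Stream B: -13, 6, 25, 44 (linear: a_n = -32 + 19·n).
Filling stream A at index 5 by its rule yields 12.

12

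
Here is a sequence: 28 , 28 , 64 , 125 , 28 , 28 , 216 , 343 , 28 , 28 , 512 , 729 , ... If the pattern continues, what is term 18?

Positions follow the repeating pattern AABB; grouping by letter gives 2 tracks.
Stream A = 28, 28, 28, 28, 28, 28: constant 28.
Stream B = 64, 125, 216, 343, 512, 729: the cubes 4³, 5³, 6³, ….
Position 18 → stream A, term 10 = 28.

28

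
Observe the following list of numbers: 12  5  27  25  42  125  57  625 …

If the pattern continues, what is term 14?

78125

Split by position mod 2 into 2 tracks.
Stream A: 12, 27, 42, 57 (linear: a_n = -3 + 15·n).
Stream B: 5, 25, 125, 625 (multiplying by 5 each time).
The 14th slot belongs to stream B; its 7th term is 78125.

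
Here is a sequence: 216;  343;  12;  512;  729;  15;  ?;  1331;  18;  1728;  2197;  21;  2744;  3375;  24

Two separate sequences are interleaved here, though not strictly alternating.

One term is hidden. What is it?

Positions follow the repeating pattern AAB; grouping by letter gives 2 tracks.
Track A: 216, 343, 512, 729, ?, 1331, 1728, 2197, 2744, 3375. The cubes 6³, 7³, 8³, ….
Track B: 12, 15, 18, 21, 24. Arithmetic with common difference +3.
Track A's pattern makes the blank 1000.

1000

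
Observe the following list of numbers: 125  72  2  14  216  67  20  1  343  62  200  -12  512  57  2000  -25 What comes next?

729

Split by position mod 4 into 4 tracks.
Subsequence A: 125, 216, 343, 512 (the cubes 5³, 6³, 7³, …).
Subsequence B: 72, 67, 62, 57 (subtracting 5 each time).
Subsequence C: 2, 20, 200, 2000 (geometric, ×10 each step).
Subsequence D: 14, 1, -12, -25 (arithmetic, step −13).
Position 17 falls in subsequence A as its term 5, giving 729.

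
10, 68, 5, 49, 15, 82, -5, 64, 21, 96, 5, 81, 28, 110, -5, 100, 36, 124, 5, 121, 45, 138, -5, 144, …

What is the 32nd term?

Taking every 4th term gives 4 separate tracks.
Subsequence A: 10, 15, 21, 28, 36, 45 (triangular numbers n(n+1)/2 for n = 4, 5, …).
Subsequence B: 68, 82, 96, 110, 124, 138 (arithmetic with common difference +14).
Subsequence C: 5, -5, 5, -5, 5, -5 (alternating ±5).
Subsequence D: 49, 64, 81, 100, 121, 144 (consecutive squares n² from n = 7).
Position 32 → subsequence D, term 8 = 196.

196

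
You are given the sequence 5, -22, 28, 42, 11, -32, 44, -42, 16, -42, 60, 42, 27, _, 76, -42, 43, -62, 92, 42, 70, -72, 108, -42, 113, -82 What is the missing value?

Split by position mod 4: positions 1, 5, 9, … form one track, and each other residue class forms its own.
Subsequence A: 5, 11, 16, 27, 43, 70, 113 (a Fibonacci-like recurrence a_n = a_{n-1} + a_{n-2}).
Subsequence B: -22, -32, -42, ?, -62, -72, -82 (arithmetic with common difference −10).
Subsequence C: 28, 44, 60, 76, 92, 108 (adding 16 each time).
Subsequence D: 42, -42, 42, -42, 42, -42 (alternating ±42).
Filling subsequence B at index 4 by its rule yields -52.

-52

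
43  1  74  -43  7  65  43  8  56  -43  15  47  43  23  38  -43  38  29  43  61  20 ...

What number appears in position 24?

11

Read the sequence 3 terms at a time; column i is its own pattern.
Stream A: 43, -43, 43, -43, 43, -43, 43. The oscillation 43·(−1)^(n+1).
Stream B: 1, 7, 8, 15, 23, 38, 61. Each term equals the sum of the previous two.
Stream C: 74, 65, 56, 47, 38, 29, 20. Subtracting 9 each time.
Position 24 falls in stream C as its term 8, giving 11.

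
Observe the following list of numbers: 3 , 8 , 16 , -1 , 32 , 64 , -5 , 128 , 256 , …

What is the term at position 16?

The slot pattern repeats as ABB (period 3), so there are 2 interleaved tracks.
Track A is 3, -1, -5, which is arithmetic, step −4.
Track B is 8, 16, 32, 64, 128, 256, which is geometric, ×2 each step.
The 16th slot belongs to track A; its 6th term is -17.

-17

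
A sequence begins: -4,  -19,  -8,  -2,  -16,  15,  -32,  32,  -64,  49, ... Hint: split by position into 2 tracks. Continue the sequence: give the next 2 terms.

-128, 66

The terms cycle through 2 interleaved subsequences.
Subsequence A: -4, -8, -16, -32, -64 (geometric with ratio 2).
Subsequence B: -19, -2, 15, 32, 49 (arithmetic, step +17).
The 11th slot belongs to subsequence A; its 6th term is -128.
Position 12 → subsequence B, term 6 = 66.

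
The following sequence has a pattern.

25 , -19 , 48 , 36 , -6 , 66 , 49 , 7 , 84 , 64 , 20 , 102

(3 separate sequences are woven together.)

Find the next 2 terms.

81, 33

The terms cycle through 3 interleaved subsequences.
Stream A is 25, 36, 49, 64, which is the squares 5², 6², 7², ….
Stream B is -19, -6, 7, 20, which is linear: a_n = -32 + 13·n.
Stream C is 48, 66, 84, 102, which is arithmetic, step +18.
Position 13 → stream A, term 5 = 81.
Term 14 comes from stream B (its 5th entry): 33.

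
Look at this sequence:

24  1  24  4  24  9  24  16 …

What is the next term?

24

Odd-indexed and even-indexed terms follow separate rules.
Track A: 24, 24, 24, 24 — the constant sequence 24.
Track B: 1, 4, 9, 16 — consecutive squares n² from n = 1.
Term 9 comes from track A (its 5th entry): 24.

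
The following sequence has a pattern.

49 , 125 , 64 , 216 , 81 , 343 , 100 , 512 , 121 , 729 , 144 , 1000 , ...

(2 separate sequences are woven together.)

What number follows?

169

Odd-indexed and even-indexed terms follow separate rules.
Track A: 49, 64, 81, 100, 121, 144. Consecutive squares n² from n = 7.
Track B: 125, 216, 343, 512, 729, 1000. Perfect cubes starting at 5³.
Position 13 → track A, term 7 = 169.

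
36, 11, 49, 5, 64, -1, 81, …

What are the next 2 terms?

-7, 100

Taking every 2nd term gives 2 separate tracks.
Stream A: 36, 49, 64, 81 (consecutive squares n² from n = 6).
Stream B: 11, 5, -1 (linear: a_n = 17 − 6·n).
The 8th slot belongs to stream B; its 4th term is -7.
Position 9 falls in stream A as its term 5, giving 100.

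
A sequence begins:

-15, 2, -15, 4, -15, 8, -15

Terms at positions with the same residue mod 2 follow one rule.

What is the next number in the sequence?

Taking every 2nd term gives 2 separate tracks.
Track A: -15, -15, -15, -15 (always -15).
Track B: 2, 4, 8 (a geometric progression (common ratio 2)).
Position 8 → track B, term 4 = 16.

16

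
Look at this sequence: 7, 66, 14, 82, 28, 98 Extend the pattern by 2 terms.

56, 114

Odd-indexed and even-indexed terms follow separate rules.
Track A: 7, 14, 28. Multiplying by 2 each time.
Track B: 66, 82, 98. Arithmetic, step +16.
The 7th slot belongs to track A; its 4th term is 56.
Term 8 comes from track B (its 4th entry): 114.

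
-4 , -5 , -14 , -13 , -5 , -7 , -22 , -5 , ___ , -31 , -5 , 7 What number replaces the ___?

0

The terms cycle through 3 interleaved subsequences.
Stream A: -4, -13, -22, -31 — linear: a_n = 5 − 9·n.
Stream B: -5, -5, -5, -5 — the constant sequence -5.
Stream C: -14, -7, ?, 7 — arithmetic with common difference +7.
Filling stream C at index 3 by its rule yields 0.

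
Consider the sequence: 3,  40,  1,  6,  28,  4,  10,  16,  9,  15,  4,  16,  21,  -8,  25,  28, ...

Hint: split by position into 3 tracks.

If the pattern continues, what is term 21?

Taking every 3rd term gives 3 separate tracks.
Stream A: 3, 6, 10, 15, 21, 28 — triangular numbers starting at T_2.
Stream B: 40, 28, 16, 4, -8 — arithmetic, step −12.
Stream C: 1, 4, 9, 16, 25 — perfect squares starting at 1².
Term 21 comes from stream C (its 7th entry): 49.

49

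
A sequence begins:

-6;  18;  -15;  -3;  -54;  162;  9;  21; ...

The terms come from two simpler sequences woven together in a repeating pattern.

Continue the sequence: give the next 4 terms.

The slot pattern repeats as AABB (period 4), so there are 2 interleaved tracks.
Subsequence A: -6, 18, -54, 162 (geometric with ratio -3).
Subsequence B: -15, -3, 9, 21 (adding 12 each time).
Term 9 comes from subsequence A (its 5th entry): -486.
Position 10 → subsequence A, term 6 = 1458.
Term 11 comes from subsequence B (its 5th entry): 33.
The 12th slot belongs to subsequence B; its 6th term is 45.

-486, 1458, 33, 45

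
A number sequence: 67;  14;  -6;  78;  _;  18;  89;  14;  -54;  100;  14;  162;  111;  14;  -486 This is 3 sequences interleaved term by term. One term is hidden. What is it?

Split by position mod 3: positions 1, 4, 7, … form one track, and each other residue class forms its own.
Track A = 67, 78, 89, 100, 111: adding 11 each time.
Track B = 14, ?, 14, 14, 14: the constant sequence 14.
Track C = -6, 18, -54, 162, -486: a geometric progression (common ratio -3).
Filling track B at index 2 by its rule yields 14.

14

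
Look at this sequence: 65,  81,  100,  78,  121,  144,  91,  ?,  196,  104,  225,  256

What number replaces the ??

169

The slot pattern repeats as ABB (period 3), so there are 2 interleaved tracks.
Stream A = 65, 78, 91, 104: arithmetic, step +13.
Stream B = 81, 100, 121, 144, ?, 196, 225, 256: the squares 9², 10², 11², ….
The gap is stream B's term 5; the rule gives 169.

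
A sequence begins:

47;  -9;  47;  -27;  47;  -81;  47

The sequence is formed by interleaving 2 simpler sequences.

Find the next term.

-243

Taking every 2nd term gives 2 separate tracks.
Track A: 47, 47, 47, 47. The constant sequence 47.
Track B: -9, -27, -81. A geometric progression (common ratio 3).
Position 8 → track B, term 4 = -243.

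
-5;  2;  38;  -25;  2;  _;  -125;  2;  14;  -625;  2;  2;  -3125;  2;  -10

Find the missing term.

26

Split by position mod 3: positions 1, 4, 7, … form one track, and each other residue class forms its own.
Track A = -5, -25, -125, -625, -3125: geometric with ratio 5.
Track B = 2, 2, 2, 2, 2: constant 2.
Track C = 38, ?, 14, 2, -10: arithmetic, step −12.
Filling track C at index 2 by its rule yields 26.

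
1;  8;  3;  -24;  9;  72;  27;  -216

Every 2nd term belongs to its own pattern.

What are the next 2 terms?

Taking every 2nd term gives 2 separate tracks.
Track A: 1, 3, 9, 27 (successive powers of 3).
Track B: 8, -24, 72, -216 (geometric, ×-3 each step).
Term 9 comes from track A (its 5th entry): 81.
The 10th slot belongs to track B; its 5th term is 648.

81, 648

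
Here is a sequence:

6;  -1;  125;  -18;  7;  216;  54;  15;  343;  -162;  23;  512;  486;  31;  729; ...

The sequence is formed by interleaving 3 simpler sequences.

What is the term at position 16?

-1458

Split by position mod 3: positions 1, 4, 7, … form one track, and each other residue class forms its own.
Track A = 6, -18, 54, -162, 486: geometric with ratio -3.
Track B = -1, 7, 15, 23, 31: arithmetic, step +8.
Track C = 125, 216, 343, 512, 729: perfect cubes starting at 5³.
Term 16 comes from track A (its 6th entry): -1458.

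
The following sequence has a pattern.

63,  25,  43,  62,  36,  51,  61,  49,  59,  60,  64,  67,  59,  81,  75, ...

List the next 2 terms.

58, 100

Taking every 3rd term gives 3 separate tracks.
Stream A: 63, 62, 61, 60, 59 (arithmetic with common difference −1).
Stream B: 25, 36, 49, 64, 81 (consecutive squares n² from n = 5).
Stream C: 43, 51, 59, 67, 75 (arithmetic, step +8).
Term 16 comes from stream A (its 6th entry): 58.
Term 17 comes from stream B (its 6th entry): 100.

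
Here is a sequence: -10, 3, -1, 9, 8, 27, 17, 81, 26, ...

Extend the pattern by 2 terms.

243, 35

Odd-indexed and even-indexed terms follow separate rules.
Subsequence A is -10, -1, 8, 17, 26, which is arithmetic with common difference +9.
Subsequence B is 3, 9, 27, 81, which is a geometric progression (common ratio 3).
Position 10 → subsequence B, term 5 = 243.
The 11th slot belongs to subsequence A; its 6th term is 35.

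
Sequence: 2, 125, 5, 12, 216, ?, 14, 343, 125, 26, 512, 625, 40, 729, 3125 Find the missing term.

Split by position mod 3: positions 1, 4, 7, … form one track, and each other residue class forms its own.
Subsequence A = 2, 12, 14, 26, 40: each term equals the sum of the previous two.
Subsequence B = 125, 216, 343, 512, 729: perfect cubes starting at 5³.
Subsequence C = 5, ?, 125, 625, 3125: powers of 5.
Filling subsequence C at index 2 by its rule yields 25.

25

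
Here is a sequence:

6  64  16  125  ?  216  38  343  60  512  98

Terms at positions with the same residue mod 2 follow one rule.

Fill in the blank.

22

Odd-indexed and even-indexed terms follow separate rules.
Track A is 6, 16, ?, 38, 60, 98, which is Fibonacci-style (each term is the sum of the two before it).
Track B is 64, 125, 216, 343, 512, which is the cubes 4³, 5³, 6³, ….
The gap is track A's term 3; the rule gives 22.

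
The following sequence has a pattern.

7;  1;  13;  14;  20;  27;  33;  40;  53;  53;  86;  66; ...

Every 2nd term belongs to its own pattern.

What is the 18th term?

Positions 1, 3, 5, … form one subsequence and positions 2, 4, 6, … form another.
Stream A: 7, 13, 20, 33, 53, 86 — Fibonacci-style (each term is the sum of the two before it).
Stream B: 1, 14, 27, 40, 53, 66 — linear: a_n = -12 + 13·n.
Term 18 comes from stream B (its 9th entry): 105.

105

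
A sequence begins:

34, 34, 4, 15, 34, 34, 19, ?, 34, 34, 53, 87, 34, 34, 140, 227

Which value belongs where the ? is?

34

Positions follow the repeating pattern AABB; grouping by letter gives 2 tracks.
Track A = 34, 34, 34, 34, 34, 34, 34, 34: always 34.
Track B = 4, 15, 19, ?, 53, 87, 140, 227: a Fibonacci-like recurrence a_n = a_{n-1} + a_{n-2}.
Track B's pattern makes the blank 34.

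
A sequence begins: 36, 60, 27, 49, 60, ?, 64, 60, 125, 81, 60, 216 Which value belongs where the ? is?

Split by position mod 3 into 3 tracks.
Stream A: 36, 49, 64, 81 — consecutive squares n² from n = 6.
Stream B: 60, 60, 60, 60 — constant 60.
Stream C: 27, ?, 125, 216 — consecutive cubes n³ from n = 3.
So the missing entry in stream C is 64.

64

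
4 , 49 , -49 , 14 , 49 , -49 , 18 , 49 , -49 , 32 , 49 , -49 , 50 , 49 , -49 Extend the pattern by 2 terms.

Positions follow the repeating pattern ABB; grouping by letter gives 2 tracks.
Track A: 4, 14, 18, 32, 50 — each term equals the sum of the previous two.
Track B: 49, -49, 49, -49, 49, -49, 49, -49, 49, -49 — the oscillation 49·(−1)^(n+1).
The 16th slot belongs to track A; its 6th term is 82.
Position 17 → track B, term 11 = 49.

82, 49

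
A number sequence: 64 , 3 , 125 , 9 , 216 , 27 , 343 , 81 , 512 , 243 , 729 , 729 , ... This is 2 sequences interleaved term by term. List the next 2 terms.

1000, 2187

Positions 1, 3, 5, … form one subsequence and positions 2, 4, 6, … form another.
Track A: 64, 125, 216, 343, 512, 729 (perfect cubes starting at 4³).
Track B: 3, 9, 27, 81, 243, 729 (geometric with ratio 3).
Term 13 comes from track A (its 7th entry): 1000.
Position 14 falls in track B as its term 7, giving 2187.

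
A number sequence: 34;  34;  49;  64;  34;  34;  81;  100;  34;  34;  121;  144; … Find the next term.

Reading positions in blocks of 4 reveals the pattern AABB — 2 tracks woven together.
Stream A is 34, 34, 34, 34, 34, 34, which is constant 34.
Stream B is 49, 64, 81, 100, 121, 144, which is the squares 7², 8², 9², ….
The 13th slot belongs to stream A; its 7th term is 34.

34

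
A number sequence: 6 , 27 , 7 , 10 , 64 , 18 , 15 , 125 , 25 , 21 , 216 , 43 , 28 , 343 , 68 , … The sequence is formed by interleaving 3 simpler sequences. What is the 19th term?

The terms cycle through 3 interleaved subsequences.
Stream A: 6, 10, 15, 21, 28 — the triangular numbers T_3, T_4, ….
Stream B: 27, 64, 125, 216, 343 — consecutive cubes n³ from n = 3.
Stream C: 7, 18, 25, 43, 68 — a Fibonacci-like recurrence a_n = a_{n-1} + a_{n-2}.
Position 19 → stream A, term 7 = 45.

45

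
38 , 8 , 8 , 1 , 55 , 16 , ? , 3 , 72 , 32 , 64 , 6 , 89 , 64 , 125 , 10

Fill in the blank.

27

Read the sequence 4 terms at a time; column i is its own pattern.
Track A: 38, 55, 72, 89 — arithmetic with common difference +17.
Track B: 8, 16, 32, 64 — a geometric progression (common ratio 2).
Track C: 8, ?, 64, 125 — perfect cubes starting at 2³.
Track D: 1, 3, 6, 10 — triangular numbers n(n+1)/2 for n = 1, 2, ….
The gap is track C's term 2; the rule gives 27.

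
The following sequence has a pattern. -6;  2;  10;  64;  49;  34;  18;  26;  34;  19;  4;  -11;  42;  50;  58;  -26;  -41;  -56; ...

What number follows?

Positions follow the repeating pattern AAABBB; grouping by letter gives 2 tracks.
Track A: -6, 2, 10, 18, 26, 34, 42, 50, 58. Adding 8 each time.
Track B: 64, 49, 34, 19, 4, -11, -26, -41, -56. Subtracting 15 each time.
Position 19 falls in track A as its term 10, giving 66.

66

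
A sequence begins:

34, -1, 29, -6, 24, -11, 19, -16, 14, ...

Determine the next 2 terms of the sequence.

Odd-indexed and even-indexed terms follow separate rules.
Stream A: 34, 29, 24, 19, 14. Arithmetic, step −5.
Stream B: -1, -6, -11, -16. Linear: a_n = 4 − 5·n.
The 10th slot belongs to stream B; its 5th term is -21.
Position 11 falls in stream A as its term 6, giving 9.

-21, 9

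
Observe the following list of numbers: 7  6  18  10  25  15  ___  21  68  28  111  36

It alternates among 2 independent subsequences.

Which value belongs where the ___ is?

43

Odd-indexed and even-indexed terms follow separate rules.
Subsequence A: 7, 18, 25, ?, 68, 111 — Fibonacci-style (each term is the sum of the two before it).
Subsequence B: 6, 10, 15, 21, 28, 36 — triangular numbers starting at T_3.
Filling subsequence A at index 4 by its rule yields 43.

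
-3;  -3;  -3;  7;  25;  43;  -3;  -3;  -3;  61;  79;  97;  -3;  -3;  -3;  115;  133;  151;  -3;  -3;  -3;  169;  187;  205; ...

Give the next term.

Positions follow the repeating pattern AAABBB; grouping by letter gives 2 tracks.
Track A is -3, -3, -3, -3, -3, -3, -3, -3, -3, -3, -3, -3, which is always -3.
Track B is 7, 25, 43, 61, 79, 97, 115, 133, 151, 169, 187, 205, which is linear: a_n = -11 + 18·n.
Term 25 comes from track A (its 13th entry): -3.

-3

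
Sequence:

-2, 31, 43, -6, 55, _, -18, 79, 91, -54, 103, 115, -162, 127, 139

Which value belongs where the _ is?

Positions follow the repeating pattern ABB; grouping by letter gives 2 tracks.
Track A is -2, -6, -18, -54, -162, which is a geometric progression (common ratio 3).
Track B is 31, 43, 55, ?, 79, 91, 103, 115, 127, 139, which is arithmetic, step +12.
Track B's pattern makes the blank 67.

67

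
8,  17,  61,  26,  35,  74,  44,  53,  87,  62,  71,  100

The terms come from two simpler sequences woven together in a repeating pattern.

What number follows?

80

Reading positions in blocks of 3 reveals the pattern AAB — 2 tracks woven together.
Stream A: 8, 17, 26, 35, 44, 53, 62, 71 — arithmetic with common difference +9.
Stream B: 61, 74, 87, 100 — arithmetic, step +13.
The 13th slot belongs to stream A; its 9th term is 80.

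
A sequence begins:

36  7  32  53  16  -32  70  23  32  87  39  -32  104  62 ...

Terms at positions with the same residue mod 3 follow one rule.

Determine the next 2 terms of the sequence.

The terms cycle through 3 interleaved subsequences.
Stream A: 36, 53, 70, 87, 104 (arithmetic with common difference +17).
Stream B: 7, 16, 23, 39, 62 (Fibonacci-style (each term is the sum of the two before it)).
Stream C: 32, -32, 32, -32 (alternating ±32).
The 15th slot belongs to stream C; its 5th term is 32.
Term 16 comes from stream A (its 6th entry): 121.

32, 121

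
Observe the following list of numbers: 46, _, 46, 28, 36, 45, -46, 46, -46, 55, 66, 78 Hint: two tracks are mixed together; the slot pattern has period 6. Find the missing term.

Positions follow the repeating pattern AAABBB; grouping by letter gives 2 tracks.
Track A = 46, ?, 46, -46, 46, -46: alternating ±46.
Track B = 28, 36, 45, 55, 66, 78: the triangular numbers T_7, T_8, ….
So the missing entry in track A is -46.

-46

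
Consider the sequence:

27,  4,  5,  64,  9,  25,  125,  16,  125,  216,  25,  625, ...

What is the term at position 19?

729

Read the sequence 3 terms at a time; column i is its own pattern.
Track A = 27, 64, 125, 216: the cubes 3³, 4³, 5³, ….
Track B = 4, 9, 16, 25: perfect squares starting at 2².
Track C = 5, 25, 125, 625: successive powers of 5.
Position 19 falls in track A as its term 7, giving 729.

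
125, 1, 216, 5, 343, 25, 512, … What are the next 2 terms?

125, 729

Positions 1, 3, 5, … form one subsequence and positions 2, 4, 6, … form another.
Stream A: 125, 216, 343, 512 (consecutive cubes n³ from n = 5).
Stream B: 1, 5, 25 (powers of 5).
Position 8 → stream B, term 4 = 125.
Position 9 falls in stream A as its term 5, giving 729.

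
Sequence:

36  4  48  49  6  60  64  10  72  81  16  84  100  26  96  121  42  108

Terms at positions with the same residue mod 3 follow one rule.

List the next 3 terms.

144, 68, 120

Split by position mod 3: positions 1, 4, 7, … form one track, and each other residue class forms its own.
Stream A is 36, 49, 64, 81, 100, 121, which is consecutive squares n² from n = 6.
Stream B is 4, 6, 10, 16, 26, 42, which is each term equals the sum of the previous two.
Stream C is 48, 60, 72, 84, 96, 108, which is linear: a_n = 36 + 12·n.
Position 19 falls in stream A as its term 7, giving 144.
Position 20 → stream B, term 7 = 68.
Term 21 comes from stream C (its 7th entry): 120.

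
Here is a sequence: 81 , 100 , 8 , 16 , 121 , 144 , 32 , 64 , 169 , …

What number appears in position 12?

256

The slot pattern repeats as AABB (period 4), so there are 2 interleaved tracks.
Track A: 81, 100, 121, 144, 169 (the squares 9², 10², 11², …).
Track B: 8, 16, 32, 64 (geometric with ratio 2).
Position 12 → track B, term 6 = 256.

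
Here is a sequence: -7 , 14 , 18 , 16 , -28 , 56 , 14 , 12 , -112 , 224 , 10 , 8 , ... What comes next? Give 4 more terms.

-448, 896, 6, 4

Reading positions in blocks of 4 reveals the pattern AABB — 2 tracks woven together.
Track A: -7, 14, -28, 56, -112, 224 — a geometric progression (common ratio -2).
Track B: 18, 16, 14, 12, 10, 8 — linear: a_n = 20 − 2·n.
The 13th slot belongs to track A; its 7th term is -448.
Position 14 → track A, term 8 = 896.
The 15th slot belongs to track B; its 7th term is 6.
The 16th slot belongs to track B; its 8th term is 4.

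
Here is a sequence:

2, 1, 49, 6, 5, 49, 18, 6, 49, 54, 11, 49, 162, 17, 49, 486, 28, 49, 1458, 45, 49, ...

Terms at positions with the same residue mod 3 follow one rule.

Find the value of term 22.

Split by position mod 3 into 3 tracks.
Track A: 2, 6, 18, 54, 162, 486, 1458 — multiplying by 3 each time.
Track B: 1, 5, 6, 11, 17, 28, 45 — each term equals the sum of the previous two.
Track C: 49, 49, 49, 49, 49, 49, 49 — constant 49.
Term 22 comes from track A (its 8th entry): 4374.

4374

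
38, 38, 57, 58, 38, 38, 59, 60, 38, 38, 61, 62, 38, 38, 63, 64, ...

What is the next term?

The slot pattern repeats as AABB (period 4), so there are 2 interleaved tracks.
Track A: 38, 38, 38, 38, 38, 38, 38, 38 — constant 38.
Track B: 57, 58, 59, 60, 61, 62, 63, 64 — arithmetic, step +1.
Term 17 comes from track A (its 9th entry): 38.

38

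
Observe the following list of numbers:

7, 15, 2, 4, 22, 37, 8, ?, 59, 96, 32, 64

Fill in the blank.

Positions follow the repeating pattern AABB; grouping by letter gives 2 tracks.
Track A is 7, 15, 22, 37, 59, 96, which is each term equals the sum of the previous two.
Track B is 2, 4, 8, ?, 32, 64, which is powers of 2.
Filling track B at index 4 by its rule yields 16.

16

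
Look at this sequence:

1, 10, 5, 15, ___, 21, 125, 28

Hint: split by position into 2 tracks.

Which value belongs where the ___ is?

25

Taking every 2nd term gives 2 separate tracks.
Stream A is 1, 5, ?, 125, which is powers of 5.
Stream B is 10, 15, 21, 28, which is triangular numbers starting at T_4.
Stream A's pattern makes the blank 25.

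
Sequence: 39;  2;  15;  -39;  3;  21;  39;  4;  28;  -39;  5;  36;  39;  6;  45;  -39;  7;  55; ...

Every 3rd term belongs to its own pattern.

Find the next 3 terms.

Taking every 3rd term gives 3 separate tracks.
Track A: 39, -39, 39, -39, 39, -39 — alternating ±39.
Track B: 2, 3, 4, 5, 6, 7 — arithmetic, step +1.
Track C: 15, 21, 28, 36, 45, 55 — triangular numbers n(n+1)/2 for n = 5, 6, ….
The 19th slot belongs to track A; its 7th term is 39.
Position 20 falls in track B as its term 7, giving 8.
The 21st slot belongs to track C; its 7th term is 66.

39, 8, 66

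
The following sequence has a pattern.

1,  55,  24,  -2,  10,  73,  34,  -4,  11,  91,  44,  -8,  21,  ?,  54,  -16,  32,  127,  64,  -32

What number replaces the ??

Taking every 4th term gives 4 separate tracks.
Track A: 1, 10, 11, 21, 32 — Fibonacci-style (each term is the sum of the two before it).
Track B: 55, 73, 91, ?, 127 — arithmetic, step +18.
Track C: 24, 34, 44, 54, 64 — adding 10 each time.
Track D: -2, -4, -8, -16, -32 — geometric with ratio 2.
Filling track B at index 4 by its rule yields 109.

109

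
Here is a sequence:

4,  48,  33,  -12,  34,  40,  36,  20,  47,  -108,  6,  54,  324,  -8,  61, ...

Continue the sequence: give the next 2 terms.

Taking every 3rd term gives 3 separate tracks.
Track A: 4, -12, 36, -108, 324. Multiplying by -3 each time.
Track B: 48, 34, 20, 6, -8. Subtracting 14 each time.
Track C: 33, 40, 47, 54, 61. Linear: a_n = 26 + 7·n.
Position 16 falls in track A as its term 6, giving -972.
The 17th slot belongs to track B; its 6th term is -22.

-972, -22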